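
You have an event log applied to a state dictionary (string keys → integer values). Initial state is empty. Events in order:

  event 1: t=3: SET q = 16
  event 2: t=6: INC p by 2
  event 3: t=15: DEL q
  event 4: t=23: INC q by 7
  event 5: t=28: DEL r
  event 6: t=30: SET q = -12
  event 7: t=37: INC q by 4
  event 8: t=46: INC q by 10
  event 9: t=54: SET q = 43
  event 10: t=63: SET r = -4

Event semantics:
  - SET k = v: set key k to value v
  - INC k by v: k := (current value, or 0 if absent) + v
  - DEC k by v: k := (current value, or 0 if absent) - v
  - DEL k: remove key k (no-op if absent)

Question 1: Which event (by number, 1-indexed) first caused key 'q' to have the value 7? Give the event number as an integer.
Looking for first event where q becomes 7:
  event 1: q = 16
  event 2: q = 16
  event 3: q = (absent)
  event 4: q (absent) -> 7  <-- first match

Answer: 4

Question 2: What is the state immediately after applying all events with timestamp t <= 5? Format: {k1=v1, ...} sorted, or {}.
Answer: {q=16}

Derivation:
Apply events with t <= 5 (1 events):
  after event 1 (t=3: SET q = 16): {q=16}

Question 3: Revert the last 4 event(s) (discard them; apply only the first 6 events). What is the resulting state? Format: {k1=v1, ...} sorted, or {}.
Answer: {p=2, q=-12}

Derivation:
Keep first 6 events (discard last 4):
  after event 1 (t=3: SET q = 16): {q=16}
  after event 2 (t=6: INC p by 2): {p=2, q=16}
  after event 3 (t=15: DEL q): {p=2}
  after event 4 (t=23: INC q by 7): {p=2, q=7}
  after event 5 (t=28: DEL r): {p=2, q=7}
  after event 6 (t=30: SET q = -12): {p=2, q=-12}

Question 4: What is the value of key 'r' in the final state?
Answer: -4

Derivation:
Track key 'r' through all 10 events:
  event 1 (t=3: SET q = 16): r unchanged
  event 2 (t=6: INC p by 2): r unchanged
  event 3 (t=15: DEL q): r unchanged
  event 4 (t=23: INC q by 7): r unchanged
  event 5 (t=28: DEL r): r (absent) -> (absent)
  event 6 (t=30: SET q = -12): r unchanged
  event 7 (t=37: INC q by 4): r unchanged
  event 8 (t=46: INC q by 10): r unchanged
  event 9 (t=54: SET q = 43): r unchanged
  event 10 (t=63: SET r = -4): r (absent) -> -4
Final: r = -4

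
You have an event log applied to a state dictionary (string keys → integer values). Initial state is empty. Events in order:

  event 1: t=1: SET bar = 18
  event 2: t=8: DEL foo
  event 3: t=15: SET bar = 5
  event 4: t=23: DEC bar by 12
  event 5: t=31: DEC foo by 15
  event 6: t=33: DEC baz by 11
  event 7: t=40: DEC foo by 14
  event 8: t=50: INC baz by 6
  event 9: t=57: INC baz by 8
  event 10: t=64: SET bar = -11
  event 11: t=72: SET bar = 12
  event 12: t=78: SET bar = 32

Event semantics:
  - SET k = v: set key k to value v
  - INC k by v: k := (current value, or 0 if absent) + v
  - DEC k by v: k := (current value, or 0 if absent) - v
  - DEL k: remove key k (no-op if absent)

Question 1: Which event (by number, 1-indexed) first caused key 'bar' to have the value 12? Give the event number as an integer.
Looking for first event where bar becomes 12:
  event 1: bar = 18
  event 2: bar = 18
  event 3: bar = 5
  event 4: bar = -7
  event 5: bar = -7
  event 6: bar = -7
  event 7: bar = -7
  event 8: bar = -7
  event 9: bar = -7
  event 10: bar = -11
  event 11: bar -11 -> 12  <-- first match

Answer: 11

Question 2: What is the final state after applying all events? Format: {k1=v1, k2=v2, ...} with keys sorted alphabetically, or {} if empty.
Answer: {bar=32, baz=3, foo=-29}

Derivation:
  after event 1 (t=1: SET bar = 18): {bar=18}
  after event 2 (t=8: DEL foo): {bar=18}
  after event 3 (t=15: SET bar = 5): {bar=5}
  after event 4 (t=23: DEC bar by 12): {bar=-7}
  after event 5 (t=31: DEC foo by 15): {bar=-7, foo=-15}
  after event 6 (t=33: DEC baz by 11): {bar=-7, baz=-11, foo=-15}
  after event 7 (t=40: DEC foo by 14): {bar=-7, baz=-11, foo=-29}
  after event 8 (t=50: INC baz by 6): {bar=-7, baz=-5, foo=-29}
  after event 9 (t=57: INC baz by 8): {bar=-7, baz=3, foo=-29}
  after event 10 (t=64: SET bar = -11): {bar=-11, baz=3, foo=-29}
  after event 11 (t=72: SET bar = 12): {bar=12, baz=3, foo=-29}
  after event 12 (t=78: SET bar = 32): {bar=32, baz=3, foo=-29}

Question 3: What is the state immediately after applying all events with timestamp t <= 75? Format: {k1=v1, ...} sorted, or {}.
Apply events with t <= 75 (11 events):
  after event 1 (t=1: SET bar = 18): {bar=18}
  after event 2 (t=8: DEL foo): {bar=18}
  after event 3 (t=15: SET bar = 5): {bar=5}
  after event 4 (t=23: DEC bar by 12): {bar=-7}
  after event 5 (t=31: DEC foo by 15): {bar=-7, foo=-15}
  after event 6 (t=33: DEC baz by 11): {bar=-7, baz=-11, foo=-15}
  after event 7 (t=40: DEC foo by 14): {bar=-7, baz=-11, foo=-29}
  after event 8 (t=50: INC baz by 6): {bar=-7, baz=-5, foo=-29}
  after event 9 (t=57: INC baz by 8): {bar=-7, baz=3, foo=-29}
  after event 10 (t=64: SET bar = -11): {bar=-11, baz=3, foo=-29}
  after event 11 (t=72: SET bar = 12): {bar=12, baz=3, foo=-29}

Answer: {bar=12, baz=3, foo=-29}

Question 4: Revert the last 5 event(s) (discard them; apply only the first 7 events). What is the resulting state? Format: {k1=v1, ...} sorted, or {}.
Answer: {bar=-7, baz=-11, foo=-29}

Derivation:
Keep first 7 events (discard last 5):
  after event 1 (t=1: SET bar = 18): {bar=18}
  after event 2 (t=8: DEL foo): {bar=18}
  after event 3 (t=15: SET bar = 5): {bar=5}
  after event 4 (t=23: DEC bar by 12): {bar=-7}
  after event 5 (t=31: DEC foo by 15): {bar=-7, foo=-15}
  after event 6 (t=33: DEC baz by 11): {bar=-7, baz=-11, foo=-15}
  after event 7 (t=40: DEC foo by 14): {bar=-7, baz=-11, foo=-29}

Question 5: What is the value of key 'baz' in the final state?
Track key 'baz' through all 12 events:
  event 1 (t=1: SET bar = 18): baz unchanged
  event 2 (t=8: DEL foo): baz unchanged
  event 3 (t=15: SET bar = 5): baz unchanged
  event 4 (t=23: DEC bar by 12): baz unchanged
  event 5 (t=31: DEC foo by 15): baz unchanged
  event 6 (t=33: DEC baz by 11): baz (absent) -> -11
  event 7 (t=40: DEC foo by 14): baz unchanged
  event 8 (t=50: INC baz by 6): baz -11 -> -5
  event 9 (t=57: INC baz by 8): baz -5 -> 3
  event 10 (t=64: SET bar = -11): baz unchanged
  event 11 (t=72: SET bar = 12): baz unchanged
  event 12 (t=78: SET bar = 32): baz unchanged
Final: baz = 3

Answer: 3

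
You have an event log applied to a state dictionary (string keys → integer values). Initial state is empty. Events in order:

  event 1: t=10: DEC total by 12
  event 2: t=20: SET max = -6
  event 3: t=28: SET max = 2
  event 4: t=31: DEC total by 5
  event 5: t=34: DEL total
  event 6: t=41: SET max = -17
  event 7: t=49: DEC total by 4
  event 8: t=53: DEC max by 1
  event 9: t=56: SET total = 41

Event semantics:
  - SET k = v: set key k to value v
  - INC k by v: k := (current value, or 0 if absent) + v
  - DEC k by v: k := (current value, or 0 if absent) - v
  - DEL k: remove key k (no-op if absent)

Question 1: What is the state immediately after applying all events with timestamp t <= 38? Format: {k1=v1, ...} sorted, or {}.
Answer: {max=2}

Derivation:
Apply events with t <= 38 (5 events):
  after event 1 (t=10: DEC total by 12): {total=-12}
  after event 2 (t=20: SET max = -6): {max=-6, total=-12}
  after event 3 (t=28: SET max = 2): {max=2, total=-12}
  after event 4 (t=31: DEC total by 5): {max=2, total=-17}
  after event 5 (t=34: DEL total): {max=2}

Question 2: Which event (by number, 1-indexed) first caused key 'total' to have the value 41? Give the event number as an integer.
Looking for first event where total becomes 41:
  event 1: total = -12
  event 2: total = -12
  event 3: total = -12
  event 4: total = -17
  event 5: total = (absent)
  event 7: total = -4
  event 8: total = -4
  event 9: total -4 -> 41  <-- first match

Answer: 9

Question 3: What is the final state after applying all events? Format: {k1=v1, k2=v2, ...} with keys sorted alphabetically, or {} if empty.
Answer: {max=-18, total=41}

Derivation:
  after event 1 (t=10: DEC total by 12): {total=-12}
  after event 2 (t=20: SET max = -6): {max=-6, total=-12}
  after event 3 (t=28: SET max = 2): {max=2, total=-12}
  after event 4 (t=31: DEC total by 5): {max=2, total=-17}
  after event 5 (t=34: DEL total): {max=2}
  after event 6 (t=41: SET max = -17): {max=-17}
  after event 7 (t=49: DEC total by 4): {max=-17, total=-4}
  after event 8 (t=53: DEC max by 1): {max=-18, total=-4}
  after event 9 (t=56: SET total = 41): {max=-18, total=41}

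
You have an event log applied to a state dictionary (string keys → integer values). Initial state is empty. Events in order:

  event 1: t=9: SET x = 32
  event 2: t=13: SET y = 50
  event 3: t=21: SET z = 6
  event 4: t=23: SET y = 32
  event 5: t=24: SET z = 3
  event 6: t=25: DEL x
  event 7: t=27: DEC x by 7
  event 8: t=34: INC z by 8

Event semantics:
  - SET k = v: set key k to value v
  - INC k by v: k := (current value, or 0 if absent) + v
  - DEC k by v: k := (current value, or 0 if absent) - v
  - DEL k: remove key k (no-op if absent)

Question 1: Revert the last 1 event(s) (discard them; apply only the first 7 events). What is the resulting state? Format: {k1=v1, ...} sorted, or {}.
Keep first 7 events (discard last 1):
  after event 1 (t=9: SET x = 32): {x=32}
  after event 2 (t=13: SET y = 50): {x=32, y=50}
  after event 3 (t=21: SET z = 6): {x=32, y=50, z=6}
  after event 4 (t=23: SET y = 32): {x=32, y=32, z=6}
  after event 5 (t=24: SET z = 3): {x=32, y=32, z=3}
  after event 6 (t=25: DEL x): {y=32, z=3}
  after event 7 (t=27: DEC x by 7): {x=-7, y=32, z=3}

Answer: {x=-7, y=32, z=3}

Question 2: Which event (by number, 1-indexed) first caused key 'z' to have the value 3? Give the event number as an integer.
Looking for first event where z becomes 3:
  event 3: z = 6
  event 4: z = 6
  event 5: z 6 -> 3  <-- first match

Answer: 5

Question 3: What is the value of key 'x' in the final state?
Track key 'x' through all 8 events:
  event 1 (t=9: SET x = 32): x (absent) -> 32
  event 2 (t=13: SET y = 50): x unchanged
  event 3 (t=21: SET z = 6): x unchanged
  event 4 (t=23: SET y = 32): x unchanged
  event 5 (t=24: SET z = 3): x unchanged
  event 6 (t=25: DEL x): x 32 -> (absent)
  event 7 (t=27: DEC x by 7): x (absent) -> -7
  event 8 (t=34: INC z by 8): x unchanged
Final: x = -7

Answer: -7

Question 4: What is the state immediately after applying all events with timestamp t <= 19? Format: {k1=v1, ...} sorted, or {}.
Apply events with t <= 19 (2 events):
  after event 1 (t=9: SET x = 32): {x=32}
  after event 2 (t=13: SET y = 50): {x=32, y=50}

Answer: {x=32, y=50}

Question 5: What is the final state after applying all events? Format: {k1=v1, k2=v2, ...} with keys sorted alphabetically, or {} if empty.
  after event 1 (t=9: SET x = 32): {x=32}
  after event 2 (t=13: SET y = 50): {x=32, y=50}
  after event 3 (t=21: SET z = 6): {x=32, y=50, z=6}
  after event 4 (t=23: SET y = 32): {x=32, y=32, z=6}
  after event 5 (t=24: SET z = 3): {x=32, y=32, z=3}
  after event 6 (t=25: DEL x): {y=32, z=3}
  after event 7 (t=27: DEC x by 7): {x=-7, y=32, z=3}
  after event 8 (t=34: INC z by 8): {x=-7, y=32, z=11}

Answer: {x=-7, y=32, z=11}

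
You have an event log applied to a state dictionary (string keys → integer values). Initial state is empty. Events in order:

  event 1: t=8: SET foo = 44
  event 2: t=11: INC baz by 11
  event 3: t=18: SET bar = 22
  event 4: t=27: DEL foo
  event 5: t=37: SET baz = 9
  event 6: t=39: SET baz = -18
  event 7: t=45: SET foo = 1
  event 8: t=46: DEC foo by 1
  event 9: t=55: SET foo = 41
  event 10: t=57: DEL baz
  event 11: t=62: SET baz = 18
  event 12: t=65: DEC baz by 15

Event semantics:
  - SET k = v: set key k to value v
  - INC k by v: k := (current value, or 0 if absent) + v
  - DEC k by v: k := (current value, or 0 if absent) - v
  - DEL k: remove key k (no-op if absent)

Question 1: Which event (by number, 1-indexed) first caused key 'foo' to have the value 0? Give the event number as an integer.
Looking for first event where foo becomes 0:
  event 1: foo = 44
  event 2: foo = 44
  event 3: foo = 44
  event 4: foo = (absent)
  event 7: foo = 1
  event 8: foo 1 -> 0  <-- first match

Answer: 8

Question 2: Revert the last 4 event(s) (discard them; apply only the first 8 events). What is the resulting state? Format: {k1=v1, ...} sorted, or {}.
Keep first 8 events (discard last 4):
  after event 1 (t=8: SET foo = 44): {foo=44}
  after event 2 (t=11: INC baz by 11): {baz=11, foo=44}
  after event 3 (t=18: SET bar = 22): {bar=22, baz=11, foo=44}
  after event 4 (t=27: DEL foo): {bar=22, baz=11}
  after event 5 (t=37: SET baz = 9): {bar=22, baz=9}
  after event 6 (t=39: SET baz = -18): {bar=22, baz=-18}
  after event 7 (t=45: SET foo = 1): {bar=22, baz=-18, foo=1}
  after event 8 (t=46: DEC foo by 1): {bar=22, baz=-18, foo=0}

Answer: {bar=22, baz=-18, foo=0}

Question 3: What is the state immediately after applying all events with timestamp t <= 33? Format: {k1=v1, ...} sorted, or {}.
Apply events with t <= 33 (4 events):
  after event 1 (t=8: SET foo = 44): {foo=44}
  after event 2 (t=11: INC baz by 11): {baz=11, foo=44}
  after event 3 (t=18: SET bar = 22): {bar=22, baz=11, foo=44}
  after event 4 (t=27: DEL foo): {bar=22, baz=11}

Answer: {bar=22, baz=11}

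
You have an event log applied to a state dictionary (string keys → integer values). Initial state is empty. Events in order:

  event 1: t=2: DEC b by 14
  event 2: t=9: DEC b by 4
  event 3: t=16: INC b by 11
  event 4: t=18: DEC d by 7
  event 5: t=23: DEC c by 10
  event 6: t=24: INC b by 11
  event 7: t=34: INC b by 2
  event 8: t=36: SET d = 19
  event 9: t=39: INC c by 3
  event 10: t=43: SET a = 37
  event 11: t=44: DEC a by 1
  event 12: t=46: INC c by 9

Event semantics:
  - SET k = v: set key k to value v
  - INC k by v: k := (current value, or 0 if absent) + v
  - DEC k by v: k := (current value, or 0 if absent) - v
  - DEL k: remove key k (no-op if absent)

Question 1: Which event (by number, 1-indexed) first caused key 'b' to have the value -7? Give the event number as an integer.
Looking for first event where b becomes -7:
  event 1: b = -14
  event 2: b = -18
  event 3: b -18 -> -7  <-- first match

Answer: 3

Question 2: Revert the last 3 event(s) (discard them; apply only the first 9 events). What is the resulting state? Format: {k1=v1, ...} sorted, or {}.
Keep first 9 events (discard last 3):
  after event 1 (t=2: DEC b by 14): {b=-14}
  after event 2 (t=9: DEC b by 4): {b=-18}
  after event 3 (t=16: INC b by 11): {b=-7}
  after event 4 (t=18: DEC d by 7): {b=-7, d=-7}
  after event 5 (t=23: DEC c by 10): {b=-7, c=-10, d=-7}
  after event 6 (t=24: INC b by 11): {b=4, c=-10, d=-7}
  after event 7 (t=34: INC b by 2): {b=6, c=-10, d=-7}
  after event 8 (t=36: SET d = 19): {b=6, c=-10, d=19}
  after event 9 (t=39: INC c by 3): {b=6, c=-7, d=19}

Answer: {b=6, c=-7, d=19}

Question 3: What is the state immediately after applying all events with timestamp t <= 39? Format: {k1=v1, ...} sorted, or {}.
Apply events with t <= 39 (9 events):
  after event 1 (t=2: DEC b by 14): {b=-14}
  after event 2 (t=9: DEC b by 4): {b=-18}
  after event 3 (t=16: INC b by 11): {b=-7}
  after event 4 (t=18: DEC d by 7): {b=-7, d=-7}
  after event 5 (t=23: DEC c by 10): {b=-7, c=-10, d=-7}
  after event 6 (t=24: INC b by 11): {b=4, c=-10, d=-7}
  after event 7 (t=34: INC b by 2): {b=6, c=-10, d=-7}
  after event 8 (t=36: SET d = 19): {b=6, c=-10, d=19}
  after event 9 (t=39: INC c by 3): {b=6, c=-7, d=19}

Answer: {b=6, c=-7, d=19}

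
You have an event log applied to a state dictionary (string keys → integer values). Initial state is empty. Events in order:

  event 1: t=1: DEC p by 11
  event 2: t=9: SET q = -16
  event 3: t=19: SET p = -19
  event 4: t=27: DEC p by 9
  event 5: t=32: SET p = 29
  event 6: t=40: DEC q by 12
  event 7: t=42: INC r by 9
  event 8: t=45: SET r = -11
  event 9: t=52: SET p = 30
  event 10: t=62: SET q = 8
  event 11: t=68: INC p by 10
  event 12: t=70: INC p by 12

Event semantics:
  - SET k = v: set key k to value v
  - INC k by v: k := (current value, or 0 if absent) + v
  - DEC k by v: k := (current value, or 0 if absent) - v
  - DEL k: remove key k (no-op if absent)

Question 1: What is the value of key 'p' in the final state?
Answer: 52

Derivation:
Track key 'p' through all 12 events:
  event 1 (t=1: DEC p by 11): p (absent) -> -11
  event 2 (t=9: SET q = -16): p unchanged
  event 3 (t=19: SET p = -19): p -11 -> -19
  event 4 (t=27: DEC p by 9): p -19 -> -28
  event 5 (t=32: SET p = 29): p -28 -> 29
  event 6 (t=40: DEC q by 12): p unchanged
  event 7 (t=42: INC r by 9): p unchanged
  event 8 (t=45: SET r = -11): p unchanged
  event 9 (t=52: SET p = 30): p 29 -> 30
  event 10 (t=62: SET q = 8): p unchanged
  event 11 (t=68: INC p by 10): p 30 -> 40
  event 12 (t=70: INC p by 12): p 40 -> 52
Final: p = 52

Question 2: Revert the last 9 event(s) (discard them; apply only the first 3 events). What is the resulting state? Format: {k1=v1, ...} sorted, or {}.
Answer: {p=-19, q=-16}

Derivation:
Keep first 3 events (discard last 9):
  after event 1 (t=1: DEC p by 11): {p=-11}
  after event 2 (t=9: SET q = -16): {p=-11, q=-16}
  after event 3 (t=19: SET p = -19): {p=-19, q=-16}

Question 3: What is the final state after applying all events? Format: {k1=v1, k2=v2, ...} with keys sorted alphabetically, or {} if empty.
Answer: {p=52, q=8, r=-11}

Derivation:
  after event 1 (t=1: DEC p by 11): {p=-11}
  after event 2 (t=9: SET q = -16): {p=-11, q=-16}
  after event 3 (t=19: SET p = -19): {p=-19, q=-16}
  after event 4 (t=27: DEC p by 9): {p=-28, q=-16}
  after event 5 (t=32: SET p = 29): {p=29, q=-16}
  after event 6 (t=40: DEC q by 12): {p=29, q=-28}
  after event 7 (t=42: INC r by 9): {p=29, q=-28, r=9}
  after event 8 (t=45: SET r = -11): {p=29, q=-28, r=-11}
  after event 9 (t=52: SET p = 30): {p=30, q=-28, r=-11}
  after event 10 (t=62: SET q = 8): {p=30, q=8, r=-11}
  after event 11 (t=68: INC p by 10): {p=40, q=8, r=-11}
  after event 12 (t=70: INC p by 12): {p=52, q=8, r=-11}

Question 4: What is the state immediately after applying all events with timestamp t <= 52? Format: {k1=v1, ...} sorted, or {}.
Apply events with t <= 52 (9 events):
  after event 1 (t=1: DEC p by 11): {p=-11}
  after event 2 (t=9: SET q = -16): {p=-11, q=-16}
  after event 3 (t=19: SET p = -19): {p=-19, q=-16}
  after event 4 (t=27: DEC p by 9): {p=-28, q=-16}
  after event 5 (t=32: SET p = 29): {p=29, q=-16}
  after event 6 (t=40: DEC q by 12): {p=29, q=-28}
  after event 7 (t=42: INC r by 9): {p=29, q=-28, r=9}
  after event 8 (t=45: SET r = -11): {p=29, q=-28, r=-11}
  after event 9 (t=52: SET p = 30): {p=30, q=-28, r=-11}

Answer: {p=30, q=-28, r=-11}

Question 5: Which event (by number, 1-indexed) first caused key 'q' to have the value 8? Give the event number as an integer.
Answer: 10

Derivation:
Looking for first event where q becomes 8:
  event 2: q = -16
  event 3: q = -16
  event 4: q = -16
  event 5: q = -16
  event 6: q = -28
  event 7: q = -28
  event 8: q = -28
  event 9: q = -28
  event 10: q -28 -> 8  <-- first match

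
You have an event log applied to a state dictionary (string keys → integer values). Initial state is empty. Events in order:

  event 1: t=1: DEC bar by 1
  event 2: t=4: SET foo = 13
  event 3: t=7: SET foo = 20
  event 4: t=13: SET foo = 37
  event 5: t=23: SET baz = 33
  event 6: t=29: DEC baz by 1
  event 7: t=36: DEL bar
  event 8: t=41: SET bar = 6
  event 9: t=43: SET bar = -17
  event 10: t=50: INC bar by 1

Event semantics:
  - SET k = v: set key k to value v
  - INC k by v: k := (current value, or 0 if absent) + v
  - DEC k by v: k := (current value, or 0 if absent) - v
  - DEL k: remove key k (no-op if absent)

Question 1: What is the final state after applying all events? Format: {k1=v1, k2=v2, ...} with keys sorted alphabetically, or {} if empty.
Answer: {bar=-16, baz=32, foo=37}

Derivation:
  after event 1 (t=1: DEC bar by 1): {bar=-1}
  after event 2 (t=4: SET foo = 13): {bar=-1, foo=13}
  after event 3 (t=7: SET foo = 20): {bar=-1, foo=20}
  after event 4 (t=13: SET foo = 37): {bar=-1, foo=37}
  after event 5 (t=23: SET baz = 33): {bar=-1, baz=33, foo=37}
  after event 6 (t=29: DEC baz by 1): {bar=-1, baz=32, foo=37}
  after event 7 (t=36: DEL bar): {baz=32, foo=37}
  after event 8 (t=41: SET bar = 6): {bar=6, baz=32, foo=37}
  after event 9 (t=43: SET bar = -17): {bar=-17, baz=32, foo=37}
  after event 10 (t=50: INC bar by 1): {bar=-16, baz=32, foo=37}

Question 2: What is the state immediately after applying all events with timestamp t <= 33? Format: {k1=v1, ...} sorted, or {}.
Answer: {bar=-1, baz=32, foo=37}

Derivation:
Apply events with t <= 33 (6 events):
  after event 1 (t=1: DEC bar by 1): {bar=-1}
  after event 2 (t=4: SET foo = 13): {bar=-1, foo=13}
  after event 3 (t=7: SET foo = 20): {bar=-1, foo=20}
  after event 4 (t=13: SET foo = 37): {bar=-1, foo=37}
  after event 5 (t=23: SET baz = 33): {bar=-1, baz=33, foo=37}
  after event 6 (t=29: DEC baz by 1): {bar=-1, baz=32, foo=37}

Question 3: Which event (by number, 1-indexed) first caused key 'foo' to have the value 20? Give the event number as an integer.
Looking for first event where foo becomes 20:
  event 2: foo = 13
  event 3: foo 13 -> 20  <-- first match

Answer: 3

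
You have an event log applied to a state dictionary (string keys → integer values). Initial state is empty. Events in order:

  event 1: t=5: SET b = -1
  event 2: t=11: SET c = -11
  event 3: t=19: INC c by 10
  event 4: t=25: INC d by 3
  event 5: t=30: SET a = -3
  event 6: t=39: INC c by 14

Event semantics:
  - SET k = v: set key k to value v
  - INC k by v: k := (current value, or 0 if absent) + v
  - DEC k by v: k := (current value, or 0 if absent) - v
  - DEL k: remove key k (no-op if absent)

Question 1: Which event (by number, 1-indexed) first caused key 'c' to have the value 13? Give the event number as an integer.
Answer: 6

Derivation:
Looking for first event where c becomes 13:
  event 2: c = -11
  event 3: c = -1
  event 4: c = -1
  event 5: c = -1
  event 6: c -1 -> 13  <-- first match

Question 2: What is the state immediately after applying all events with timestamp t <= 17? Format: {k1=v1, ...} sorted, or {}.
Answer: {b=-1, c=-11}

Derivation:
Apply events with t <= 17 (2 events):
  after event 1 (t=5: SET b = -1): {b=-1}
  after event 2 (t=11: SET c = -11): {b=-1, c=-11}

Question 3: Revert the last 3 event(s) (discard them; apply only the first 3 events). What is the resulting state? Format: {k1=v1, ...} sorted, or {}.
Answer: {b=-1, c=-1}

Derivation:
Keep first 3 events (discard last 3):
  after event 1 (t=5: SET b = -1): {b=-1}
  after event 2 (t=11: SET c = -11): {b=-1, c=-11}
  after event 3 (t=19: INC c by 10): {b=-1, c=-1}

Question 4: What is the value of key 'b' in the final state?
Track key 'b' through all 6 events:
  event 1 (t=5: SET b = -1): b (absent) -> -1
  event 2 (t=11: SET c = -11): b unchanged
  event 3 (t=19: INC c by 10): b unchanged
  event 4 (t=25: INC d by 3): b unchanged
  event 5 (t=30: SET a = -3): b unchanged
  event 6 (t=39: INC c by 14): b unchanged
Final: b = -1

Answer: -1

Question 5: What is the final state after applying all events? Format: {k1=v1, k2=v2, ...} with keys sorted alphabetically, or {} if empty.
Answer: {a=-3, b=-1, c=13, d=3}

Derivation:
  after event 1 (t=5: SET b = -1): {b=-1}
  after event 2 (t=11: SET c = -11): {b=-1, c=-11}
  after event 3 (t=19: INC c by 10): {b=-1, c=-1}
  after event 4 (t=25: INC d by 3): {b=-1, c=-1, d=3}
  after event 5 (t=30: SET a = -3): {a=-3, b=-1, c=-1, d=3}
  after event 6 (t=39: INC c by 14): {a=-3, b=-1, c=13, d=3}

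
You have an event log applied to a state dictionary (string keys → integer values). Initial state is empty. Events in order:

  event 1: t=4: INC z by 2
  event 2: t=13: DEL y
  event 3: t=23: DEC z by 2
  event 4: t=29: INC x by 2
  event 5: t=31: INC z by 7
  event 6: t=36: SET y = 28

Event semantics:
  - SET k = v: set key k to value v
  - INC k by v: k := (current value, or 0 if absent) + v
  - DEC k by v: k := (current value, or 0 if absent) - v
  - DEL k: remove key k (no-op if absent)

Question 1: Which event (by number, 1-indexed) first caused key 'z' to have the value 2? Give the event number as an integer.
Answer: 1

Derivation:
Looking for first event where z becomes 2:
  event 1: z (absent) -> 2  <-- first match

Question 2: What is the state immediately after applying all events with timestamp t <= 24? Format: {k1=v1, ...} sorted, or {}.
Answer: {z=0}

Derivation:
Apply events with t <= 24 (3 events):
  after event 1 (t=4: INC z by 2): {z=2}
  after event 2 (t=13: DEL y): {z=2}
  after event 3 (t=23: DEC z by 2): {z=0}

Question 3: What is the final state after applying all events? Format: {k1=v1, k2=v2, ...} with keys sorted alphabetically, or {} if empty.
  after event 1 (t=4: INC z by 2): {z=2}
  after event 2 (t=13: DEL y): {z=2}
  after event 3 (t=23: DEC z by 2): {z=0}
  after event 4 (t=29: INC x by 2): {x=2, z=0}
  after event 5 (t=31: INC z by 7): {x=2, z=7}
  after event 6 (t=36: SET y = 28): {x=2, y=28, z=7}

Answer: {x=2, y=28, z=7}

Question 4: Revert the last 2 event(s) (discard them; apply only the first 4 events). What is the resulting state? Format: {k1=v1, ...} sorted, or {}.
Keep first 4 events (discard last 2):
  after event 1 (t=4: INC z by 2): {z=2}
  after event 2 (t=13: DEL y): {z=2}
  after event 3 (t=23: DEC z by 2): {z=0}
  after event 4 (t=29: INC x by 2): {x=2, z=0}

Answer: {x=2, z=0}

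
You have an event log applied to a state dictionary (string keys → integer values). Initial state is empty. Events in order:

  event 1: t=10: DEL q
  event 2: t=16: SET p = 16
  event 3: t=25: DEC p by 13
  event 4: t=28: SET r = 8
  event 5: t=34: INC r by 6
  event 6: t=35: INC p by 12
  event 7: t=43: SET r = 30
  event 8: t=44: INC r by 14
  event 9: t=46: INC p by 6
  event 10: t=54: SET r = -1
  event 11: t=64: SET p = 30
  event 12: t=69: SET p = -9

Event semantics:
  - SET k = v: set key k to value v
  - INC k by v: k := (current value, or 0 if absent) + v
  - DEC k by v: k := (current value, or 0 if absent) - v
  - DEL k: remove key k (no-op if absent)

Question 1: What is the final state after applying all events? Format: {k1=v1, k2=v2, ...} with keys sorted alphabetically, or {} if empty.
  after event 1 (t=10: DEL q): {}
  after event 2 (t=16: SET p = 16): {p=16}
  after event 3 (t=25: DEC p by 13): {p=3}
  after event 4 (t=28: SET r = 8): {p=3, r=8}
  after event 5 (t=34: INC r by 6): {p=3, r=14}
  after event 6 (t=35: INC p by 12): {p=15, r=14}
  after event 7 (t=43: SET r = 30): {p=15, r=30}
  after event 8 (t=44: INC r by 14): {p=15, r=44}
  after event 9 (t=46: INC p by 6): {p=21, r=44}
  after event 10 (t=54: SET r = -1): {p=21, r=-1}
  after event 11 (t=64: SET p = 30): {p=30, r=-1}
  after event 12 (t=69: SET p = -9): {p=-9, r=-1}

Answer: {p=-9, r=-1}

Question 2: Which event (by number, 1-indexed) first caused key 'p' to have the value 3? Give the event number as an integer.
Looking for first event where p becomes 3:
  event 2: p = 16
  event 3: p 16 -> 3  <-- first match

Answer: 3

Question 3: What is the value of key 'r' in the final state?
Answer: -1

Derivation:
Track key 'r' through all 12 events:
  event 1 (t=10: DEL q): r unchanged
  event 2 (t=16: SET p = 16): r unchanged
  event 3 (t=25: DEC p by 13): r unchanged
  event 4 (t=28: SET r = 8): r (absent) -> 8
  event 5 (t=34: INC r by 6): r 8 -> 14
  event 6 (t=35: INC p by 12): r unchanged
  event 7 (t=43: SET r = 30): r 14 -> 30
  event 8 (t=44: INC r by 14): r 30 -> 44
  event 9 (t=46: INC p by 6): r unchanged
  event 10 (t=54: SET r = -1): r 44 -> -1
  event 11 (t=64: SET p = 30): r unchanged
  event 12 (t=69: SET p = -9): r unchanged
Final: r = -1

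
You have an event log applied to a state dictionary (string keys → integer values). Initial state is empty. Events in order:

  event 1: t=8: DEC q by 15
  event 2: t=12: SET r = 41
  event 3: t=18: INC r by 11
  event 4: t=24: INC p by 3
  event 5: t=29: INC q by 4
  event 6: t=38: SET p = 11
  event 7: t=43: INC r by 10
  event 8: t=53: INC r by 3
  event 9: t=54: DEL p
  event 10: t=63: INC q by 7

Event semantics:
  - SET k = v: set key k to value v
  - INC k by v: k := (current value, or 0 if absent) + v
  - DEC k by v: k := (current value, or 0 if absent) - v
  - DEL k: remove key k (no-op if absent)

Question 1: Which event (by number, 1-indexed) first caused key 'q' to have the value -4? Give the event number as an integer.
Looking for first event where q becomes -4:
  event 1: q = -15
  event 2: q = -15
  event 3: q = -15
  event 4: q = -15
  event 5: q = -11
  event 6: q = -11
  event 7: q = -11
  event 8: q = -11
  event 9: q = -11
  event 10: q -11 -> -4  <-- first match

Answer: 10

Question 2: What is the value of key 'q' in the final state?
Answer: -4

Derivation:
Track key 'q' through all 10 events:
  event 1 (t=8: DEC q by 15): q (absent) -> -15
  event 2 (t=12: SET r = 41): q unchanged
  event 3 (t=18: INC r by 11): q unchanged
  event 4 (t=24: INC p by 3): q unchanged
  event 5 (t=29: INC q by 4): q -15 -> -11
  event 6 (t=38: SET p = 11): q unchanged
  event 7 (t=43: INC r by 10): q unchanged
  event 8 (t=53: INC r by 3): q unchanged
  event 9 (t=54: DEL p): q unchanged
  event 10 (t=63: INC q by 7): q -11 -> -4
Final: q = -4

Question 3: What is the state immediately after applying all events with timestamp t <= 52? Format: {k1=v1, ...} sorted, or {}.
Answer: {p=11, q=-11, r=62}

Derivation:
Apply events with t <= 52 (7 events):
  after event 1 (t=8: DEC q by 15): {q=-15}
  after event 2 (t=12: SET r = 41): {q=-15, r=41}
  after event 3 (t=18: INC r by 11): {q=-15, r=52}
  after event 4 (t=24: INC p by 3): {p=3, q=-15, r=52}
  after event 5 (t=29: INC q by 4): {p=3, q=-11, r=52}
  after event 6 (t=38: SET p = 11): {p=11, q=-11, r=52}
  after event 7 (t=43: INC r by 10): {p=11, q=-11, r=62}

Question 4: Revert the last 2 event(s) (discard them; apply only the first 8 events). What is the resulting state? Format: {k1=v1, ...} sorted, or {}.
Keep first 8 events (discard last 2):
  after event 1 (t=8: DEC q by 15): {q=-15}
  after event 2 (t=12: SET r = 41): {q=-15, r=41}
  after event 3 (t=18: INC r by 11): {q=-15, r=52}
  after event 4 (t=24: INC p by 3): {p=3, q=-15, r=52}
  after event 5 (t=29: INC q by 4): {p=3, q=-11, r=52}
  after event 6 (t=38: SET p = 11): {p=11, q=-11, r=52}
  after event 7 (t=43: INC r by 10): {p=11, q=-11, r=62}
  after event 8 (t=53: INC r by 3): {p=11, q=-11, r=65}

Answer: {p=11, q=-11, r=65}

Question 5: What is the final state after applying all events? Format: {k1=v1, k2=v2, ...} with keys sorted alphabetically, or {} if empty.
Answer: {q=-4, r=65}

Derivation:
  after event 1 (t=8: DEC q by 15): {q=-15}
  after event 2 (t=12: SET r = 41): {q=-15, r=41}
  after event 3 (t=18: INC r by 11): {q=-15, r=52}
  after event 4 (t=24: INC p by 3): {p=3, q=-15, r=52}
  after event 5 (t=29: INC q by 4): {p=3, q=-11, r=52}
  after event 6 (t=38: SET p = 11): {p=11, q=-11, r=52}
  after event 7 (t=43: INC r by 10): {p=11, q=-11, r=62}
  after event 8 (t=53: INC r by 3): {p=11, q=-11, r=65}
  after event 9 (t=54: DEL p): {q=-11, r=65}
  after event 10 (t=63: INC q by 7): {q=-4, r=65}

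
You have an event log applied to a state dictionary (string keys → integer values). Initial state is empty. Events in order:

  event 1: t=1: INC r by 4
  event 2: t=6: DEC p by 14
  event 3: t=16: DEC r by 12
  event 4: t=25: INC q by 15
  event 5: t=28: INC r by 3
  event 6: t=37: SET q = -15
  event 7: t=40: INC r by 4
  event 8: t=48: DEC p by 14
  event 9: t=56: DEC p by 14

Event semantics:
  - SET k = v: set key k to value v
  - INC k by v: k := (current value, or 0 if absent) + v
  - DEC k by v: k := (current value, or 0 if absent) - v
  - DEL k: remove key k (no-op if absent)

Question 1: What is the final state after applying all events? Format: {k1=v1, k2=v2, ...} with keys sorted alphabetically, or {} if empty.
  after event 1 (t=1: INC r by 4): {r=4}
  after event 2 (t=6: DEC p by 14): {p=-14, r=4}
  after event 3 (t=16: DEC r by 12): {p=-14, r=-8}
  after event 4 (t=25: INC q by 15): {p=-14, q=15, r=-8}
  after event 5 (t=28: INC r by 3): {p=-14, q=15, r=-5}
  after event 6 (t=37: SET q = -15): {p=-14, q=-15, r=-5}
  after event 7 (t=40: INC r by 4): {p=-14, q=-15, r=-1}
  after event 8 (t=48: DEC p by 14): {p=-28, q=-15, r=-1}
  after event 9 (t=56: DEC p by 14): {p=-42, q=-15, r=-1}

Answer: {p=-42, q=-15, r=-1}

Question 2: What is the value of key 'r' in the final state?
Track key 'r' through all 9 events:
  event 1 (t=1: INC r by 4): r (absent) -> 4
  event 2 (t=6: DEC p by 14): r unchanged
  event 3 (t=16: DEC r by 12): r 4 -> -8
  event 4 (t=25: INC q by 15): r unchanged
  event 5 (t=28: INC r by 3): r -8 -> -5
  event 6 (t=37: SET q = -15): r unchanged
  event 7 (t=40: INC r by 4): r -5 -> -1
  event 8 (t=48: DEC p by 14): r unchanged
  event 9 (t=56: DEC p by 14): r unchanged
Final: r = -1

Answer: -1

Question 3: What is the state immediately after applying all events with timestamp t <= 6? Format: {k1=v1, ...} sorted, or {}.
Answer: {p=-14, r=4}

Derivation:
Apply events with t <= 6 (2 events):
  after event 1 (t=1: INC r by 4): {r=4}
  after event 2 (t=6: DEC p by 14): {p=-14, r=4}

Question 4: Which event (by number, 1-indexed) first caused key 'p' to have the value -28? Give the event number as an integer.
Answer: 8

Derivation:
Looking for first event where p becomes -28:
  event 2: p = -14
  event 3: p = -14
  event 4: p = -14
  event 5: p = -14
  event 6: p = -14
  event 7: p = -14
  event 8: p -14 -> -28  <-- first match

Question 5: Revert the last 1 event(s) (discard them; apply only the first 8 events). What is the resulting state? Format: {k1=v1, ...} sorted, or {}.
Keep first 8 events (discard last 1):
  after event 1 (t=1: INC r by 4): {r=4}
  after event 2 (t=6: DEC p by 14): {p=-14, r=4}
  after event 3 (t=16: DEC r by 12): {p=-14, r=-8}
  after event 4 (t=25: INC q by 15): {p=-14, q=15, r=-8}
  after event 5 (t=28: INC r by 3): {p=-14, q=15, r=-5}
  after event 6 (t=37: SET q = -15): {p=-14, q=-15, r=-5}
  after event 7 (t=40: INC r by 4): {p=-14, q=-15, r=-1}
  after event 8 (t=48: DEC p by 14): {p=-28, q=-15, r=-1}

Answer: {p=-28, q=-15, r=-1}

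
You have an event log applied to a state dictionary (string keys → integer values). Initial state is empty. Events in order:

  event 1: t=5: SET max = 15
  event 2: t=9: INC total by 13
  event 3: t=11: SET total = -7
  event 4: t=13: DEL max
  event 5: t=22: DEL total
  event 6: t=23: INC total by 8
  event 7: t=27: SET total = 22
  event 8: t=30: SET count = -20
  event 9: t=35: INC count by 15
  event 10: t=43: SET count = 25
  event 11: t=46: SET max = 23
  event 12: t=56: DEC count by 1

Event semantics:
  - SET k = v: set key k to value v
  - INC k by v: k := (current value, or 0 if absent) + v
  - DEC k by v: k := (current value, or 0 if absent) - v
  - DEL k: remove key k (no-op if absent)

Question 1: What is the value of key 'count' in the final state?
Answer: 24

Derivation:
Track key 'count' through all 12 events:
  event 1 (t=5: SET max = 15): count unchanged
  event 2 (t=9: INC total by 13): count unchanged
  event 3 (t=11: SET total = -7): count unchanged
  event 4 (t=13: DEL max): count unchanged
  event 5 (t=22: DEL total): count unchanged
  event 6 (t=23: INC total by 8): count unchanged
  event 7 (t=27: SET total = 22): count unchanged
  event 8 (t=30: SET count = -20): count (absent) -> -20
  event 9 (t=35: INC count by 15): count -20 -> -5
  event 10 (t=43: SET count = 25): count -5 -> 25
  event 11 (t=46: SET max = 23): count unchanged
  event 12 (t=56: DEC count by 1): count 25 -> 24
Final: count = 24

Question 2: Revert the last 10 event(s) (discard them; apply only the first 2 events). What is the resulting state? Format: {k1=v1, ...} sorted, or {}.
Keep first 2 events (discard last 10):
  after event 1 (t=5: SET max = 15): {max=15}
  after event 2 (t=9: INC total by 13): {max=15, total=13}

Answer: {max=15, total=13}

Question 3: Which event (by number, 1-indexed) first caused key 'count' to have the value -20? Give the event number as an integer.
Looking for first event where count becomes -20:
  event 8: count (absent) -> -20  <-- first match

Answer: 8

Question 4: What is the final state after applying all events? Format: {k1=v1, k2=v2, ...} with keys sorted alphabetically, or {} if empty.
  after event 1 (t=5: SET max = 15): {max=15}
  after event 2 (t=9: INC total by 13): {max=15, total=13}
  after event 3 (t=11: SET total = -7): {max=15, total=-7}
  after event 4 (t=13: DEL max): {total=-7}
  after event 5 (t=22: DEL total): {}
  after event 6 (t=23: INC total by 8): {total=8}
  after event 7 (t=27: SET total = 22): {total=22}
  after event 8 (t=30: SET count = -20): {count=-20, total=22}
  after event 9 (t=35: INC count by 15): {count=-5, total=22}
  after event 10 (t=43: SET count = 25): {count=25, total=22}
  after event 11 (t=46: SET max = 23): {count=25, max=23, total=22}
  after event 12 (t=56: DEC count by 1): {count=24, max=23, total=22}

Answer: {count=24, max=23, total=22}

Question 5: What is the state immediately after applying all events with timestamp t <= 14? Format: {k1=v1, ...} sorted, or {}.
Answer: {total=-7}

Derivation:
Apply events with t <= 14 (4 events):
  after event 1 (t=5: SET max = 15): {max=15}
  after event 2 (t=9: INC total by 13): {max=15, total=13}
  after event 3 (t=11: SET total = -7): {max=15, total=-7}
  after event 4 (t=13: DEL max): {total=-7}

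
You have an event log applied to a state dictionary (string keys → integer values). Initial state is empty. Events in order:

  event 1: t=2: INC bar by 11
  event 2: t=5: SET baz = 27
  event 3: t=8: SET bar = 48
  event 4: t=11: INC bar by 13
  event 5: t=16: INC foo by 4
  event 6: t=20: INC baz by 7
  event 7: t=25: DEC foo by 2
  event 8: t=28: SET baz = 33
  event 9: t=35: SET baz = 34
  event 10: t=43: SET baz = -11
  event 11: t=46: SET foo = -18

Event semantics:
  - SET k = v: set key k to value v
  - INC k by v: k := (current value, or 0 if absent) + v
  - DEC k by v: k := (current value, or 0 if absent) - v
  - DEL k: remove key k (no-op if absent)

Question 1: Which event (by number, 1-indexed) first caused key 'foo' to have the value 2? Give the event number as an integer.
Looking for first event where foo becomes 2:
  event 5: foo = 4
  event 6: foo = 4
  event 7: foo 4 -> 2  <-- first match

Answer: 7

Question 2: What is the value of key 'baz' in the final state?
Answer: -11

Derivation:
Track key 'baz' through all 11 events:
  event 1 (t=2: INC bar by 11): baz unchanged
  event 2 (t=5: SET baz = 27): baz (absent) -> 27
  event 3 (t=8: SET bar = 48): baz unchanged
  event 4 (t=11: INC bar by 13): baz unchanged
  event 5 (t=16: INC foo by 4): baz unchanged
  event 6 (t=20: INC baz by 7): baz 27 -> 34
  event 7 (t=25: DEC foo by 2): baz unchanged
  event 8 (t=28: SET baz = 33): baz 34 -> 33
  event 9 (t=35: SET baz = 34): baz 33 -> 34
  event 10 (t=43: SET baz = -11): baz 34 -> -11
  event 11 (t=46: SET foo = -18): baz unchanged
Final: baz = -11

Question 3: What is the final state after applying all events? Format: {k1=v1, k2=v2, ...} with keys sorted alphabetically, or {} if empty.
  after event 1 (t=2: INC bar by 11): {bar=11}
  after event 2 (t=5: SET baz = 27): {bar=11, baz=27}
  after event 3 (t=8: SET bar = 48): {bar=48, baz=27}
  after event 4 (t=11: INC bar by 13): {bar=61, baz=27}
  after event 5 (t=16: INC foo by 4): {bar=61, baz=27, foo=4}
  after event 6 (t=20: INC baz by 7): {bar=61, baz=34, foo=4}
  after event 7 (t=25: DEC foo by 2): {bar=61, baz=34, foo=2}
  after event 8 (t=28: SET baz = 33): {bar=61, baz=33, foo=2}
  after event 9 (t=35: SET baz = 34): {bar=61, baz=34, foo=2}
  after event 10 (t=43: SET baz = -11): {bar=61, baz=-11, foo=2}
  after event 11 (t=46: SET foo = -18): {bar=61, baz=-11, foo=-18}

Answer: {bar=61, baz=-11, foo=-18}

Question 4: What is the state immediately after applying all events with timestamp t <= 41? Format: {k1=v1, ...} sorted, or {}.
Answer: {bar=61, baz=34, foo=2}

Derivation:
Apply events with t <= 41 (9 events):
  after event 1 (t=2: INC bar by 11): {bar=11}
  after event 2 (t=5: SET baz = 27): {bar=11, baz=27}
  after event 3 (t=8: SET bar = 48): {bar=48, baz=27}
  after event 4 (t=11: INC bar by 13): {bar=61, baz=27}
  after event 5 (t=16: INC foo by 4): {bar=61, baz=27, foo=4}
  after event 6 (t=20: INC baz by 7): {bar=61, baz=34, foo=4}
  after event 7 (t=25: DEC foo by 2): {bar=61, baz=34, foo=2}
  after event 8 (t=28: SET baz = 33): {bar=61, baz=33, foo=2}
  after event 9 (t=35: SET baz = 34): {bar=61, baz=34, foo=2}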